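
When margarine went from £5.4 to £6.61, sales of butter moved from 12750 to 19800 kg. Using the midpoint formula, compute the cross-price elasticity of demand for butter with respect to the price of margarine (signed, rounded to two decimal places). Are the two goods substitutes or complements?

%ΔQ_{butter} = (19800 − 12750)/avg = 7050/16275 = 0.433179…
%ΔP_{margarine} = (6.61 − 5.4)/avg = 1.21/6.005 = 0.201498…
E_cross = (7050/16275) / (1.21/6.005) = 2.1497…
E_cross > 0 ⇒ the goods are substitutes.

2.15; substitutes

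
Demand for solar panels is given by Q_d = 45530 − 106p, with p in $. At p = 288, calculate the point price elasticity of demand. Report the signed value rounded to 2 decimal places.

-2.03

dQ_d/dp = −106. At p = 288, Q_d = 45530 − 106(288) = 15002.
Ed = (dQ_d/dp)·(p/Q_d) = −106 × (288/15002) = -2.0349…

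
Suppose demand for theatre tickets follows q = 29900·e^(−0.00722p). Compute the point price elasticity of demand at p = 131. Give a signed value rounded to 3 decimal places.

dq/dp = −0.00722·q = -83.8386. At p = 131, q = 11612.
Ed = (dq/dp)·(p/q) = (-83.8386) × (131/11612) = -0.94582

-0.946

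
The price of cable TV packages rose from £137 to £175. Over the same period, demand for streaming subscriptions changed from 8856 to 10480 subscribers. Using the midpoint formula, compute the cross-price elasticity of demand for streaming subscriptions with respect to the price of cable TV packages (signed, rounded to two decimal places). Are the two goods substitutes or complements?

%ΔQ_{streaming subscriptions} = (10480 − 8856)/avg = 1624/9668 = 0.167976…
%ΔP_{cable TV packages} = (175 − 137)/avg = 38/156 = 0.243589…
E_cross = (1624/9668) / (38/156) = 0.6895…
E_cross > 0 ⇒ the goods are substitutes.

0.69; substitutes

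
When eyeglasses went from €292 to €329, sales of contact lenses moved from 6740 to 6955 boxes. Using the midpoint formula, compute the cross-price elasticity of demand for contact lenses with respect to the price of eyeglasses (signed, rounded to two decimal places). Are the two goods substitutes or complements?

%ΔQ_{contact lenses} = (6955 − 6740)/avg = 215/6847.5 = 0.031398…
%ΔP_{eyeglasses} = (329 − 292)/avg = 37/310.5 = 0.119162…
E_cross = (215/6847.5) / (37/310.5) = 0.2634…
E_cross > 0 ⇒ the goods are substitutes.

0.26; substitutes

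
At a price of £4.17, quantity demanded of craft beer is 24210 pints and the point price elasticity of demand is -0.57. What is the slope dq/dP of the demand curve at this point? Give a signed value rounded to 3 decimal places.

-3309.281

Ed = (dq/dP)·(P/q) ⇒ dq/dP = Ed·q/P = (-0.57)·24210/4.17 = -3309.28057…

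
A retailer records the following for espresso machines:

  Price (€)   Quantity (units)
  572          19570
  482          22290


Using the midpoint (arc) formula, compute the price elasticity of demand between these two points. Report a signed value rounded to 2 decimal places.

-0.76

%ΔQ = (22290 − 19570) / [(19570 + 22290)/2] = 2720/20930 = 0.129956…
%ΔP = (482 − 572) / [(572 + 482)/2] = -90/527 = -0.170777…
Arc Ed = %ΔQ / %ΔP = (2720/20930) / (-90/527) = -0.7609…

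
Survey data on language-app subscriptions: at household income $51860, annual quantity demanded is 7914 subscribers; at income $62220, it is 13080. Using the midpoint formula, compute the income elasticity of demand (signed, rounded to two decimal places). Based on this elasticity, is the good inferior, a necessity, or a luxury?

2.71; luxury

%ΔQ = (13080 − 7914)/[( 7914 + 13080)/2] = 5166/10497 = 0.492140…
%ΔIncome = (62220 − 51860)/[( 51860 + 62220)/2] = 10360/57040 = 0.181626…
E_income = (5166/10497) / (10360/57040) = 2.7096…
E_income > 1 ⇒ normal good, luxury.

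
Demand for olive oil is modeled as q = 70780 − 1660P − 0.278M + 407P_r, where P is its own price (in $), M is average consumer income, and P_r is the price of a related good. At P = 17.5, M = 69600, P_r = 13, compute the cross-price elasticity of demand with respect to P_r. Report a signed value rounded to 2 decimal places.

0.19

At the given values, q = 70780 − 1660(17.5) − 0.278(69600) + 407(13) = 27672.2.
∂q/∂P_r = 407.
E = (407) × (13/27672.2) = 0.1912…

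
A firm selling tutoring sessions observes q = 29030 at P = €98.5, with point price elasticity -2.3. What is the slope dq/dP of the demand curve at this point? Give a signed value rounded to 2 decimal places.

-677.86

Ed = (dq/dP)·(P/q) ⇒ dq/dP = Ed·q/P = (-2.3)·29030/98.5 = -677.8578…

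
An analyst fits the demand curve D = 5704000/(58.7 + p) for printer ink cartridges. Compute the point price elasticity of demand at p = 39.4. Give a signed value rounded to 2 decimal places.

-0.40

dD/dp = −5704000/(58.7 + p)² = -592.709. At p = 39.4, D = 58144.8.
Ed = (dD/dp)·(p/D) = (-592.709) × (39.4/58144.8) = -0.4016…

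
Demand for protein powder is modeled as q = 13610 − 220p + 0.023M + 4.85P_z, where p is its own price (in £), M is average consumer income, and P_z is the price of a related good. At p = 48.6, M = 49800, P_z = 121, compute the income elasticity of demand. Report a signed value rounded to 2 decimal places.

0.25

At the given values, q = 13610 − 220(48.6) + 0.023(49800) + 4.85(121) = 4650.25.
∂q/∂M = 0.023.
E = (0.023) × (49800/4650.25) = 0.2463…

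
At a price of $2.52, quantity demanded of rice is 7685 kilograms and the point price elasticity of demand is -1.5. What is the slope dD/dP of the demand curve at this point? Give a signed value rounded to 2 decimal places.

Ed = (dD/dP)·(P/D) ⇒ dD/dP = Ed·D/P = (-1.5)·7685/2.52 = -4574.4047…

-4574.40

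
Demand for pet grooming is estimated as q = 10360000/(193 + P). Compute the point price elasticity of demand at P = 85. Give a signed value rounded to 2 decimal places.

-0.31

dq/dP = −10360000/(193 + P)² = -134.051. At P = 85, q = 37266.2.
Ed = (dq/dP)·(P/q) = (-134.051) × (85/37266.2) = -0.3057…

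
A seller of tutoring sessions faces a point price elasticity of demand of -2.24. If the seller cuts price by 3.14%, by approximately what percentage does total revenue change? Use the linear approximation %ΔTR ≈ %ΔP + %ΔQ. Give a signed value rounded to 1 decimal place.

%ΔQ ≈ Ed × %ΔP = (-2.24) × (-3.14%) = +7.0336%
%ΔTR ≈ %ΔP + %ΔQ = (-3.14%) + (+7.0336%) = +3.8936%

+3.9%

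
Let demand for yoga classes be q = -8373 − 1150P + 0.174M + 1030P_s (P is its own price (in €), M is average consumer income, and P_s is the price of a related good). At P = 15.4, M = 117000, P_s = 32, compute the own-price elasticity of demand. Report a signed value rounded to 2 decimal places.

At the given values, q = -8373 − 1150(15.4) + 0.174(117000) + 1030(32) = 27235.
∂q/∂P = −1150.
E = (-1150) × (15.4/27235) = -0.6502…

-0.65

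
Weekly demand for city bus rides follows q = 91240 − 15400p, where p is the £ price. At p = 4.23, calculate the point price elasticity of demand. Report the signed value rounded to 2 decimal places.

dq/dp = −15400. At p = 4.23, q = 91240 − 15400(4.23) = 26098.
Ed = (dq/dp)·(p/q) = −15400 × (4.23/26098) = -2.4960…

-2.50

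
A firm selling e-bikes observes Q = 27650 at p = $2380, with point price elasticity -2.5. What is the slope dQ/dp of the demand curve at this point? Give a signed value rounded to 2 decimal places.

Ed = (dQ/dp)·(p/Q) ⇒ dQ/dp = Ed·Q/p = (-2.5)·27650/2380 = -29.0441…

-29.04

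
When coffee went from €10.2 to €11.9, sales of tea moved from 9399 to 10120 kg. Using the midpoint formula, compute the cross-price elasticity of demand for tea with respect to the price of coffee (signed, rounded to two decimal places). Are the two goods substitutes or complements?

%ΔQ_{tea} = (10120 − 9399)/avg = 721/9759.5 = 0.073876…
%ΔP_{coffee} = (11.9 − 10.2)/avg = 1.7/11.05 = 0.153846…
E_cross = (721/9759.5) / (1.7/11.05) = 0.4801…
E_cross > 0 ⇒ the goods are substitutes.

0.48; substitutes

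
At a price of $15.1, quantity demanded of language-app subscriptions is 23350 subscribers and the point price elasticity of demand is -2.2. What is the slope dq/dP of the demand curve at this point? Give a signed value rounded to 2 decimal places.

-3401.99

Ed = (dq/dP)·(P/q) ⇒ dq/dP = Ed·q/P = (-2.2)·23350/15.1 = -3401.9867…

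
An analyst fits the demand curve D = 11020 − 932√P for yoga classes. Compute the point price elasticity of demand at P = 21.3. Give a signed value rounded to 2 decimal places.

dD/dP = −932/(2√P) = -100.971. At P = 21.3, D = 6718.64.
Ed = (dD/dP)·(P/D) = (-100.971) × (21.3/6718.64) = -0.3201…

-0.32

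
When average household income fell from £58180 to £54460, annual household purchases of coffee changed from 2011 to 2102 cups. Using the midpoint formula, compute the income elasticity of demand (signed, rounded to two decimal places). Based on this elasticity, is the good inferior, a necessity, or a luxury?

%ΔQ = (2102 − 2011)/[( 2011 + 2102)/2] = 91/2056.5 = 0.044249…
%ΔIncome = (54460 − 58180)/[( 58180 + 54460)/2] = -3720/56320 = -0.066051…
E_income = (91/2056.5) / (-3720/56320) = -0.6699…
E_income < 0 ⇒ inferior good.

-0.67; inferior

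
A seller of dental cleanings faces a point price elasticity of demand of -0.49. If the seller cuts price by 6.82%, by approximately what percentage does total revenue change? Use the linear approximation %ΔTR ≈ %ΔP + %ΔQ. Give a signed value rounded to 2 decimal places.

-3.48%

%ΔQ ≈ Ed × %ΔP = (-0.49) × (-6.82%) = +3.3418%
%ΔTR ≈ %ΔP + %ΔQ = (-6.82%) + (+3.3418%) = -3.4782%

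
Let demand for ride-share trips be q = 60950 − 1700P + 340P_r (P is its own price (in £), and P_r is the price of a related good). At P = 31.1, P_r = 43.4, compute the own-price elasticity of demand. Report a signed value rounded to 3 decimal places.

-2.315

At the given values, q = 60950 − 1700(31.1) + 340(43.4) = 22836.
∂q/∂P = −1700.
E = (-1700) × (31.1/22836) = -2.31520…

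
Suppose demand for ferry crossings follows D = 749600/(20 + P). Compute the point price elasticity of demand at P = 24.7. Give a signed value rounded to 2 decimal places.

dD/dP = −749600/(20 + P)² = -375.158. At P = 24.7, D = 16769.6.
Ed = (dD/dP)·(P/D) = (-375.158) × (24.7/16769.6) = -0.5525…

-0.55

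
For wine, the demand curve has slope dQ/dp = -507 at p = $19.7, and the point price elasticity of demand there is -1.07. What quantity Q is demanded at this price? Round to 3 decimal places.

9334.486

Ed = (dQ/dp)·(p/Q) ⇒ Q = (dQ/dp)·p/Ed = (-507)·19.7/(-1.07) = 9334.48598…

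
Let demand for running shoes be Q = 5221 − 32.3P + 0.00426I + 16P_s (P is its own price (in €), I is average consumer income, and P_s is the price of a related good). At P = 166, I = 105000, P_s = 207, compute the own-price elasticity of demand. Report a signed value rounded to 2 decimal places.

At the given values, Q = 5221 − 32.3(166) + 0.00426(105000) + 16(207) = 3618.5.
∂Q/∂P = −32.3.
E = (-32.3) × (166/3618.5) = -1.4817…

-1.48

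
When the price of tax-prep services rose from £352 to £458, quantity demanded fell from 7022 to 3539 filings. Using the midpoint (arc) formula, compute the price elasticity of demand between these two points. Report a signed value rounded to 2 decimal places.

-2.52

%ΔQ = (3539 − 7022) / [(7022 + 3539)/2] = -3483/5280.5 = -0.659596…
%ΔP = (458 − 352) / [(352 + 458)/2] = 106/405 = 0.261728…
Arc Ed = %ΔQ / %ΔP = (-3483/5280.5) / (106/405) = -2.5201…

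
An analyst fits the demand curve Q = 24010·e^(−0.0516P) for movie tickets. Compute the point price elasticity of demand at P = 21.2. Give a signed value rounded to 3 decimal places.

-1.094

dQ/dP = −0.0516·Q = -414.914. At P = 21.2, Q = 8040.98.
Ed = (dQ/dP)·(P/Q) = (-414.914) × (21.2/8040.98) = -1.09392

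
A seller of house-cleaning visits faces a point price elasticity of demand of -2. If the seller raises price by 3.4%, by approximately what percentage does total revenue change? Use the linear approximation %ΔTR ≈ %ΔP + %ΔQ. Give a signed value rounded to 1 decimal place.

%ΔQ ≈ Ed × %ΔP = (-2) × (+3.4%) = -6.8000%
%ΔTR ≈ %ΔP + %ΔQ = (+3.4%) + (-6.8000%) = -3.4000%

-3.4%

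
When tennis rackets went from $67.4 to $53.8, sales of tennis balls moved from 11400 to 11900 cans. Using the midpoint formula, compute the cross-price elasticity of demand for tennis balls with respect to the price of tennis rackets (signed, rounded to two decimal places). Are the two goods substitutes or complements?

%ΔQ_{tennis balls} = (11900 − 11400)/avg = 500/11650 = 0.042918…
%ΔP_{tennis rackets} = (53.8 − 67.4)/avg = -13.6/60.6 = -0.224422…
E_cross = (500/11650) / (-13.6/60.6) = -0.1912…
E_cross < 0 ⇒ the goods are complements.

-0.19; complements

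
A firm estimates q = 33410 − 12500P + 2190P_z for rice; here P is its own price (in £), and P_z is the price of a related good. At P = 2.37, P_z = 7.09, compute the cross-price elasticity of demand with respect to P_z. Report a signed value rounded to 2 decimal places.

0.80

At the given values, q = 33410 − 12500(2.37) + 2190(7.09) = 19312.1.
∂q/∂P_z = 2190.
E = (2190) × (7.09/19312.1) = 0.8040…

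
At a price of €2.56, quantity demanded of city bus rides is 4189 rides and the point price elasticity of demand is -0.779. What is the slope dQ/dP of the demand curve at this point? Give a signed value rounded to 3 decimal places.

Ed = (dQ/dP)·(P/Q) ⇒ dQ/dP = Ed·Q/P = (-0.779)·4189/2.56 = -1274.69960…

-1274.700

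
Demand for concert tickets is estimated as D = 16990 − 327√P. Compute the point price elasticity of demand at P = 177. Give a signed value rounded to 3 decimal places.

-0.172

dD/dP = −327/(2√P) = -12.2894. At P = 177, D = 12639.5.
Ed = (dD/dP)·(P/D) = (-12.2894) × (177/12639.5) = -0.17209…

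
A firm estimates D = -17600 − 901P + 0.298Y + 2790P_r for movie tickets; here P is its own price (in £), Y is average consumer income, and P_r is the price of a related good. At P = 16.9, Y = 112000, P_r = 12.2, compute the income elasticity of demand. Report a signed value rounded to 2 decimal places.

At the given values, D = -17600 − 901(16.9) + 0.298(112000) + 2790(12.2) = 34587.1.
∂D/∂Y = 0.298.
E = (0.298) × (112000/34587.1) = 0.9649…

0.96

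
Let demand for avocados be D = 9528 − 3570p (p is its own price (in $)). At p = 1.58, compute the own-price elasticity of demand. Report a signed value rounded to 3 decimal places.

-1.451

At the given values, D = 9528 − 3570(1.58) = 3887.4.
∂D/∂p = −3570.
E = (-3570) × (1.58/3887.4) = -1.45099…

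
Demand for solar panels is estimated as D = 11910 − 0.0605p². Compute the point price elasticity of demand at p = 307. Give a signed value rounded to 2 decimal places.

dD/dp = −2·0.0605·p = -37.147. At p = 307, D = 6207.9355.
Ed = (dD/dp)·(p/D) = (-37.147) × (307/6207.9355) = -1.8370…

-1.84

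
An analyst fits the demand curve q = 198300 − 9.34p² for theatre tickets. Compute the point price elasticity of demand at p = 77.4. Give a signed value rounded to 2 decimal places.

dq/dp = −2·9.34·p = -1445.832. At p = 77.4, q = 142346.3016.
Ed = (dq/dp)·(p/q) = (-1445.832) × (77.4/142346.3016) = -0.7861…

-0.79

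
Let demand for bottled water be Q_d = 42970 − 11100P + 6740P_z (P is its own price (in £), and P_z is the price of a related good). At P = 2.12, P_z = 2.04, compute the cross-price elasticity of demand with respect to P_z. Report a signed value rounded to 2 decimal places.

At the given values, Q_d = 42970 − 11100(2.12) + 6740(2.04) = 33187.6.
∂Q_d/∂P_z = 6740.
E = (6740) × (2.04/33187.6) = 0.4142…

0.41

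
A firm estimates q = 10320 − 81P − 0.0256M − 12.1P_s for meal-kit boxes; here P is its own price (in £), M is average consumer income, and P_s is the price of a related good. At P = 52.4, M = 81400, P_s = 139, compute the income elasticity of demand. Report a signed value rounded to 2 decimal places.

-0.90

At the given values, q = 10320 − 81(52.4) − 0.0256(81400) − 12.1(139) = 2309.86.
∂q/∂M = -0.0256.
E = (-0.0256) × (81400/2309.86) = -0.9021…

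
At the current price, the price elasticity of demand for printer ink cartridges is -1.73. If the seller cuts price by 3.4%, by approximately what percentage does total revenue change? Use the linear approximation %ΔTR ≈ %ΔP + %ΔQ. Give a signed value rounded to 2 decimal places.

%ΔQ ≈ Ed × %ΔP = (-1.73) × (-3.4%) = +5.8820%
%ΔTR ≈ %ΔP + %ΔQ = (-3.4%) + (+5.8820%) = +2.4820%

+2.48%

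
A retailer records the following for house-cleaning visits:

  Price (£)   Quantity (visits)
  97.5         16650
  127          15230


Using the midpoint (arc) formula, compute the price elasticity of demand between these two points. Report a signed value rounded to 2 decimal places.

-0.34

%ΔQ = (15230 − 16650) / [(16650 + 15230)/2] = -1420/15940 = -0.089084…
%ΔP = (127 − 97.5) / [(97.5 + 127)/2] = 29.5/112.25 = 0.262806…
Arc Ed = %ΔQ / %ΔP = (-1420/15940) / (29.5/112.25) = -0.3389…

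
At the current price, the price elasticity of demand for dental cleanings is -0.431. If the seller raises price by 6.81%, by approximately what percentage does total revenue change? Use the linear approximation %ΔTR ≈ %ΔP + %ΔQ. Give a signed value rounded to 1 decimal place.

+3.9%

%ΔQ ≈ Ed × %ΔP = (-0.431) × (+6.81%) = -2.9351%
%ΔTR ≈ %ΔP + %ΔQ = (+6.81%) + (-2.9351%) = +3.8749%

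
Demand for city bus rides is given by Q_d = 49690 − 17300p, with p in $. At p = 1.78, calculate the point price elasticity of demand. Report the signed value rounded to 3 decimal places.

-1.630

dQ_d/dp = −17300. At p = 1.78, Q_d = 49690 − 17300(1.78) = 18896.
Ed = (dQ_d/dp)·(p/Q_d) = −17300 × (1.78/18896) = -1.62965…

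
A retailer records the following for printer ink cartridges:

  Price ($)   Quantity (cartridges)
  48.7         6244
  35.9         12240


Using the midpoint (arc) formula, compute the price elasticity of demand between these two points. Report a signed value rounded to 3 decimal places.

%ΔQ = (12240 − 6244) / [(6244 + 12240)/2] = 5996/9242 = 0.648777…
%ΔP = (35.9 − 48.7) / [(48.7 + 35.9)/2] = -12.8/42.3 = -0.302600…
Arc Ed = %ΔQ / %ΔP = (5996/9242) / (-12.8/42.3) = -2.14400…

-2.144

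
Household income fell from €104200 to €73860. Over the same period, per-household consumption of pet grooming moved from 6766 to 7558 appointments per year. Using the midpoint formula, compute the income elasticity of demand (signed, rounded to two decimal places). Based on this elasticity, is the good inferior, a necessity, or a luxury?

%ΔQ = (7558 − 6766)/[( 6766 + 7558)/2] = 792/7162 = 0.110583…
%ΔIncome = (73860 − 104200)/[( 104200 + 73860)/2] = -30340/89030 = -0.340784…
E_income = (792/7162) / (-30340/89030) = -0.3244…
E_income < 0 ⇒ inferior good.

-0.32; inferior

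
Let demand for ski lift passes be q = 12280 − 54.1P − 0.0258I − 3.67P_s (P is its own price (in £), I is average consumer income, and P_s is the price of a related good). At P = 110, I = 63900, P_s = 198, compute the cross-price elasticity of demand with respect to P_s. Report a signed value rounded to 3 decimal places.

At the given values, q = 12280 − 54.1(110) − 0.0258(63900) − 3.67(198) = 3953.72.
∂q/∂P_s = -3.67.
E = (-3.67) × (198/3953.72) = -0.18379…

-0.184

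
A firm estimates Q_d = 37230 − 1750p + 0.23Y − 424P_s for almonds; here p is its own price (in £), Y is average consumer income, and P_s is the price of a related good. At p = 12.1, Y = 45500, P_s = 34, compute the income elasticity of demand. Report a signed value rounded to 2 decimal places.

At the given values, Q_d = 37230 − 1750(12.1) + 0.23(45500) − 424(34) = 12104.
∂Q_d/∂Y = 0.23.
E = (0.23) × (45500/12104) = 0.8645…

0.86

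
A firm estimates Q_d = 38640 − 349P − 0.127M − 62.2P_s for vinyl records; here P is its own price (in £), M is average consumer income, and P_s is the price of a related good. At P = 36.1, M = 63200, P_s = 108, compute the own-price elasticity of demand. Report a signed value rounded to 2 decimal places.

At the given values, Q_d = 38640 − 349(36.1) − 0.127(63200) − 62.2(108) = 11297.1.
∂Q_d/∂P = −349.
E = (-349) × (36.1/11297.1) = -1.1152…

-1.12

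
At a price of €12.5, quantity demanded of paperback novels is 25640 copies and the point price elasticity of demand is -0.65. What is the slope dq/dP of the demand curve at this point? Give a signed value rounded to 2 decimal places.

Ed = (dq/dP)·(P/q) ⇒ dq/dP = Ed·q/P = (-0.65)·25640/12.5 = -1333.28

-1333.28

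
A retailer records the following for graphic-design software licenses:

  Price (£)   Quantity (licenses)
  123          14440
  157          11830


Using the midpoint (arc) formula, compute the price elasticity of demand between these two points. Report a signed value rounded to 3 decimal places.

-0.818

%ΔQ = (11830 − 14440) / [(14440 + 11830)/2] = -2610/13135 = -0.198705…
%ΔP = (157 − 123) / [(123 + 157)/2] = 34/140 = 0.242857…
Arc Ed = %ΔQ / %ΔP = (-2610/13135) / (34/140) = -0.81820…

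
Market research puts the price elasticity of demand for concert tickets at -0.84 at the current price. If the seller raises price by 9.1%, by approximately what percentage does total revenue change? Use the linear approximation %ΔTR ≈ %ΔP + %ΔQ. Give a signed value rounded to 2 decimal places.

+1.46%

%ΔQ ≈ Ed × %ΔP = (-0.84) × (+9.1%) = -7.6440%
%ΔTR ≈ %ΔP + %ΔQ = (+9.1%) + (-7.6440%) = +1.4560%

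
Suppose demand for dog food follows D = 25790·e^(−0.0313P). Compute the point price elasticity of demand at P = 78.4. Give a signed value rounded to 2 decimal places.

-2.45

dD/dP = −0.0313·D = -69.386. At P = 78.4, D = 2216.8.
Ed = (dD/dP)·(P/D) = (-69.386) × (78.4/2216.8) = -2.4539…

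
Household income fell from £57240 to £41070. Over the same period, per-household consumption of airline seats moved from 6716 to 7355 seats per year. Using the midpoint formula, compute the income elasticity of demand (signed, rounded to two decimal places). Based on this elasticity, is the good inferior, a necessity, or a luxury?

-0.28; inferior

%ΔQ = (7355 − 6716)/[( 6716 + 7355)/2] = 639/7035.5 = 0.090825…
%ΔIncome = (41070 − 57240)/[( 57240 + 41070)/2] = -16170/49155 = -0.328959…
E_income = (639/7035.5) / (-16170/49155) = -0.2760…
E_income < 0 ⇒ inferior good.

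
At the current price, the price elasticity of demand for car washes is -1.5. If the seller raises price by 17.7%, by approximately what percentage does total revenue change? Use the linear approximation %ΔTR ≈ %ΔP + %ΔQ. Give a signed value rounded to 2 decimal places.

%ΔQ ≈ Ed × %ΔP = (-1.5) × (+17.7%) = -26.5500%
%ΔTR ≈ %ΔP + %ΔQ = (+17.7%) + (-26.5500%) = -8.8500%

-8.85%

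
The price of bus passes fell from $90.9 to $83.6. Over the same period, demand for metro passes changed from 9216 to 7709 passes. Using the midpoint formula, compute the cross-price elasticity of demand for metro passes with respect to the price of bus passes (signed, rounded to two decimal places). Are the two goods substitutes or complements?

2.13; substitutes

%ΔQ_{metro passes} = (7709 − 9216)/avg = -1507/8462.5 = -0.178079…
%ΔP_{bus passes} = (83.6 − 90.9)/avg = -7.3/87.25 = -0.083667…
E_cross = (-1507/8462.5) / (-7.3/87.25) = 2.1284…
E_cross > 0 ⇒ the goods are substitutes.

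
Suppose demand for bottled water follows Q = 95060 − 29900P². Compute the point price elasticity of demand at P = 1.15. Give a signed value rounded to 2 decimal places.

dQ/dP = −2·29900·P = -68770. At P = 1.15, Q = 55517.25.
Ed = (dQ/dP)·(P/Q) = (-68770) × (1.15/55517.25) = -1.4245…

-1.42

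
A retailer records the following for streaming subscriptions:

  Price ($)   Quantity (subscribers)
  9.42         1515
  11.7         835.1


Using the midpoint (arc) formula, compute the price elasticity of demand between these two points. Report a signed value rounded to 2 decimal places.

-2.68

%ΔQ = (835.1 − 1515) / [(1515 + 835.1)/2] = -679.9/1175.05 = -0.578613…
%ΔP = (11.7 − 9.42) / [(9.42 + 11.7)/2] = 2.28/10.56 = 0.215909…
Arc Ed = %ΔQ / %ΔP = (-679.9/1175.05) / (2.28/10.56) = -2.6798…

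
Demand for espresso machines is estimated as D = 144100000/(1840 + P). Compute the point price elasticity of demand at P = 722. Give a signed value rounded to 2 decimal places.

dD/dP = −144100000/(1840 + P)² = -21.9536. At P = 722, D = 56245.1.
Ed = (dD/dP)·(P/D) = (-21.9536) × (722/56245.1) = -0.2818…

-0.28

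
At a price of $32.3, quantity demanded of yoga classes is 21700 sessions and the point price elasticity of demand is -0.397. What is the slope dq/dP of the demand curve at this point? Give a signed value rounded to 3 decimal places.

-266.715

Ed = (dq/dP)·(P/q) ⇒ dq/dP = Ed·q/P = (-0.397)·21700/32.3 = -266.71517…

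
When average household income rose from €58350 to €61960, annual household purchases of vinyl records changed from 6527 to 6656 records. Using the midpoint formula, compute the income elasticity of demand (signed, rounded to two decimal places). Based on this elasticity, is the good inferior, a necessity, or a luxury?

%ΔQ = (6656 − 6527)/[( 6527 + 6656)/2] = 129/6591.5 = 0.019570…
%ΔIncome = (61960 − 58350)/[( 58350 + 61960)/2] = 3610/60155 = 0.060011…
E_income = (129/6591.5) / (3610/60155) = 0.3261…
0 < E_income < 1 ⇒ normal good, necessity.

0.33; necessity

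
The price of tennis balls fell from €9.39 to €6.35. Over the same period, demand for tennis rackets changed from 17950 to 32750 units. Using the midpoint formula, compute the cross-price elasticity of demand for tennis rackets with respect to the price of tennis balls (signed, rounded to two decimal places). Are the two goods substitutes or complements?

%ΔQ_{tennis rackets} = (32750 − 17950)/avg = 14800/25350 = 0.583826…
%ΔP_{tennis balls} = (6.35 − 9.39)/avg = -3.04/7.87 = -0.386277…
E_cross = (14800/25350) / (-3.04/7.87) = -1.5114…
E_cross < 0 ⇒ the goods are complements.

-1.51; complements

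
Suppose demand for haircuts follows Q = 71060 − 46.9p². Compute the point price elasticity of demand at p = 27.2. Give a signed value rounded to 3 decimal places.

-1.909

dQ/dp = −2·46.9·p = -2551.36. At p = 27.2, Q = 36361.504.
Ed = (dQ/dp)·(p/Q) = (-2551.36) × (27.2/36361.504) = -1.90852…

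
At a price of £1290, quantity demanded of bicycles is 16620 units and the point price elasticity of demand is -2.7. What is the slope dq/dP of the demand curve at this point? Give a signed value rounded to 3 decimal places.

Ed = (dq/dP)·(P/q) ⇒ dq/dP = Ed·q/P = (-2.7)·16620/1290 = -34.78604…

-34.786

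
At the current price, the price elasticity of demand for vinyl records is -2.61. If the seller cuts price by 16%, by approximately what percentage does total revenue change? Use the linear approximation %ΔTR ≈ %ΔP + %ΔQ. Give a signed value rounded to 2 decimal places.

+25.76%

%ΔQ ≈ Ed × %ΔP = (-2.61) × (-16%) = +41.7600%
%ΔTR ≈ %ΔP + %ΔQ = (-16%) + (+41.7600%) = +25.7600%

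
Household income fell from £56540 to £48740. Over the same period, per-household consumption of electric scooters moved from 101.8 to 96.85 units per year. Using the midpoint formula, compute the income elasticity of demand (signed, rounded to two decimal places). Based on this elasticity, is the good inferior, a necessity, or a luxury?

%ΔQ = (96.85 − 101.8)/[( 101.8 + 96.85)/2] = -4.95/99.325 = -0.049836…
%ΔIncome = (48740 − 56540)/[( 56540 + 48740)/2] = -7800/52640 = -0.148176…
E_income = (-4.95/99.325) / (-7800/52640) = 0.3363…
0 < E_income < 1 ⇒ normal good, necessity.

0.34; necessity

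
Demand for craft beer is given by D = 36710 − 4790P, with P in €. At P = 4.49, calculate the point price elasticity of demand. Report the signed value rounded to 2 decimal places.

dD/dP = −4790. At P = 4.49, D = 36710 − 4790(4.49) = 15202.9.
Ed = (dD/dP)·(P/D) = −4790 × (4.49/15202.9) = -1.4146…

-1.41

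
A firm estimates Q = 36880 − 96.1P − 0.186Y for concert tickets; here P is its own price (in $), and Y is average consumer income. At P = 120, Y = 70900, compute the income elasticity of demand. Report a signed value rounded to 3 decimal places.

-1.084

At the given values, Q = 36880 − 96.1(120) − 0.186(70900) = 12160.6.
∂Q/∂Y = -0.186.
E = (-0.186) × (70900/12160.6) = -1.08443…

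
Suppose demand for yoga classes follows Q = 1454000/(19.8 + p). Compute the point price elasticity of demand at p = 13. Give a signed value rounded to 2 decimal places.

-0.40

dQ/dp = −1454000/(19.8 + p)² = -1351.5. At p = 13, Q = 44329.3.
Ed = (dQ/dp)·(p/Q) = (-1351.5) × (13/44329.3) = -0.3963…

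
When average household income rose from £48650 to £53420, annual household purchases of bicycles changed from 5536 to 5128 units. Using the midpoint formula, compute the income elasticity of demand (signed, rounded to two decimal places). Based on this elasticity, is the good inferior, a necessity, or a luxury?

-0.82; inferior

%ΔQ = (5128 − 5536)/[( 5536 + 5128)/2] = -408/5332 = -0.076519…
%ΔIncome = (53420 − 48650)/[( 48650 + 53420)/2] = 4770/51035 = 0.093465…
E_income = (-408/5332) / (4770/51035) = -0.8186…
E_income < 0 ⇒ inferior good.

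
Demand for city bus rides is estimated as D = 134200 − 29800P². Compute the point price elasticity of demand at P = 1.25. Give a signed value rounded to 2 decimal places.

-1.06

dD/dP = −2·29800·P = -74500. At P = 1.25, D = 87637.5.
Ed = (dD/dP)·(P/D) = (-74500) × (1.25/87637.5) = -1.0626…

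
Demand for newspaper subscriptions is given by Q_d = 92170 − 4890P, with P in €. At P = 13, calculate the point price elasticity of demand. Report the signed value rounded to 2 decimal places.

dQ_d/dP = −4890. At P = 13, Q_d = 92170 − 4890(13) = 28600.
Ed = (dQ_d/dP)·(P/Q_d) = −4890 × (13/28600) = -2.2227…

-2.22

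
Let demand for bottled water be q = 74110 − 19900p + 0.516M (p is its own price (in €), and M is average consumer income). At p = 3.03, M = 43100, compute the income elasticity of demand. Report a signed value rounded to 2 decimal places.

0.62

At the given values, q = 74110 − 19900(3.03) + 0.516(43100) = 36052.6.
∂q/∂M = 0.516.
E = (0.516) × (43100/36052.6) = 0.6168…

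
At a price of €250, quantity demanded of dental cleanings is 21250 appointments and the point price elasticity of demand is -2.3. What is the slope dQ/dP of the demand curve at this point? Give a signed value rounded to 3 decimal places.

Ed = (dQ/dP)·(P/Q) ⇒ dQ/dP = Ed·Q/P = (-2.3)·21250/250 = -195.5

-195.500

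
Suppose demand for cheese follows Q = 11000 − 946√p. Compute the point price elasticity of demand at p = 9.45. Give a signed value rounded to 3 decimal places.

-0.180

dQ/dp = −946/(2√p) = -153.867. At p = 9.45, Q = 8091.92.
Ed = (dQ/dp)·(p/Q) = (-153.867) × (9.45/8091.92) = -0.17969…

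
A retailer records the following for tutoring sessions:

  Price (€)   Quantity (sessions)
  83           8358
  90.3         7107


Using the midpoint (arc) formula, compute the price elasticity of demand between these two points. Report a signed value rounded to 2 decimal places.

-1.92

%ΔQ = (7107 − 8358) / [(8358 + 7107)/2] = -1251/7732.5 = -0.161784…
%ΔP = (90.3 − 83) / [(83 + 90.3)/2] = 7.3/86.65 = 0.084246…
Arc Ed = %ΔQ / %ΔP = (-1251/7732.5) / (7.3/86.65) = -1.9203…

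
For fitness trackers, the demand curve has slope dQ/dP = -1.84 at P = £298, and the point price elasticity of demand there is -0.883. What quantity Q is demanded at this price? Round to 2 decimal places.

Ed = (dQ/dP)·(P/Q) ⇒ Q = (dQ/dP)·P/Ed = (-1.84)·298/(-0.883) = 620.9739…

620.97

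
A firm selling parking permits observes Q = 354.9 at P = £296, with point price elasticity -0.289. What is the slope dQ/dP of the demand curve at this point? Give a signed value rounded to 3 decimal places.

-0.347

Ed = (dQ/dP)·(P/Q) ⇒ dQ/dP = Ed·Q/P = (-0.289)·354.9/296 = -0.34650…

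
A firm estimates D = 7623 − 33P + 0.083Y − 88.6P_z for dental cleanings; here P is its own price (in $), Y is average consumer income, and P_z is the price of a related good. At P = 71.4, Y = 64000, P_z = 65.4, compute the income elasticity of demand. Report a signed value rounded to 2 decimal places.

At the given values, D = 7623 − 33(71.4) + 0.083(64000) − 88.6(65.4) = 4784.36.
∂D/∂Y = 0.083.
E = (0.083) × (64000/4784.36) = 1.1102…

1.11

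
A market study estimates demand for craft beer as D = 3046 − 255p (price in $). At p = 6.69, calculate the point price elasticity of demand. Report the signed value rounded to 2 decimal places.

-1.27

dD/dp = −255. At p = 6.69, D = 3046 − 255(6.69) = 1340.05.
Ed = (dD/dp)·(p/D) = −255 × (6.69/1340.05) = -1.2730…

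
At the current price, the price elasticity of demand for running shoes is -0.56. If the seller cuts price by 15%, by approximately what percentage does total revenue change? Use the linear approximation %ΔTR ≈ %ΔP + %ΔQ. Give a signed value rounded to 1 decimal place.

-6.6%

%ΔQ ≈ Ed × %ΔP = (-0.56) × (-15%) = +8.4000%
%ΔTR ≈ %ΔP + %ΔQ = (-15%) + (+8.4000%) = -6.6000%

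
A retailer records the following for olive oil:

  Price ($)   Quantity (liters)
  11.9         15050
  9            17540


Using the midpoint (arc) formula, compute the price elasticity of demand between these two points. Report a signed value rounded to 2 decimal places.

%ΔQ = (17540 − 15050) / [(15050 + 17540)/2] = 2490/16295 = 0.152807…
%ΔP = (9 − 11.9) / [(11.9 + 9)/2] = -2.9/10.45 = -0.277511…
Arc Ed = %ΔQ / %ΔP = (2490/16295) / (-2.9/10.45) = -0.5506…

-0.55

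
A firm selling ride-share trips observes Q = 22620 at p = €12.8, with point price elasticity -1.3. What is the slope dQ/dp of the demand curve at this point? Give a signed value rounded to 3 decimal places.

-2297.344

Ed = (dQ/dp)·(p/Q) ⇒ dQ/dp = Ed·Q/p = (-1.3)·22620/12.8 = -2297.34375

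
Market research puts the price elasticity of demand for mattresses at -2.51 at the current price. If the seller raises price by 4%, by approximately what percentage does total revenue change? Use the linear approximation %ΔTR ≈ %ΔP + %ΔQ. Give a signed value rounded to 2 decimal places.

%ΔQ ≈ Ed × %ΔP = (-2.51) × (+4%) = -10.0400%
%ΔTR ≈ %ΔP + %ΔQ = (+4%) + (-10.0400%) = -6.0400%

-6.04%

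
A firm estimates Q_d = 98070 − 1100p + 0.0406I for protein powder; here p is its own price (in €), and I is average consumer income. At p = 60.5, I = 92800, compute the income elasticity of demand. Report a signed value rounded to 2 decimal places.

0.11

At the given values, Q_d = 98070 − 1100(60.5) + 0.0406(92800) = 35287.68.
∂Q_d/∂I = 0.0406.
E = (0.0406) × (92800/35287.68) = 0.1067…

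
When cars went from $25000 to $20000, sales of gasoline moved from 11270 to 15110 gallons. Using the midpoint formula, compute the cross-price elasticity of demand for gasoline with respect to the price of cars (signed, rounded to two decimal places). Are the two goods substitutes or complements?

-1.31; complements

%ΔQ_{gasoline} = (15110 − 11270)/avg = 3840/13190 = 0.291129…
%ΔP_{cars} = (20000 − 25000)/avg = -5000/22500 = -0.222222…
E_cross = (3840/13190) / (-5000/22500) = -1.3100…
E_cross < 0 ⇒ the goods are complements.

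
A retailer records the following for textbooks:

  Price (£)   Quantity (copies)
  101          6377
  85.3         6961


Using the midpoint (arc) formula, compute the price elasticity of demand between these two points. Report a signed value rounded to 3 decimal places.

-0.520

%ΔQ = (6961 − 6377) / [(6377 + 6961)/2] = 584/6669 = 0.087569…
%ΔP = (85.3 − 101) / [(101 + 85.3)/2] = -15.7/93.15 = -0.168545…
Arc Ed = %ΔQ / %ΔP = (584/6669) / (-15.7/93.15) = -0.51955…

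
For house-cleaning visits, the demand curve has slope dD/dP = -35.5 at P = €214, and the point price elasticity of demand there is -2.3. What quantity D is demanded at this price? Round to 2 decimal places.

Ed = (dD/dP)·(P/D) ⇒ D = (dD/dP)·P/Ed = (-35.5)·214/(-2.3) = 3303.0434…

3303.04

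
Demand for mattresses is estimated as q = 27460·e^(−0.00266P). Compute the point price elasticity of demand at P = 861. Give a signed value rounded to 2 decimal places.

-2.29

dq/dP = −0.00266·q = -7.39494. At P = 861, q = 2780.05.
Ed = (dq/dP)·(P/q) = (-7.39494) × (861/2780.05) = -2.2902…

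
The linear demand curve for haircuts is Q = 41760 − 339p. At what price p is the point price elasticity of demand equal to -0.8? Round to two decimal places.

54.75

Ed = −339p/(41760 − 339p). Set this equal to -0.8:
339p = 0.8·(41760 − 339p) ⇒ 339p(1 + 0.8) = 0.8·41760
p = 0.8·41760 / (339·1.8) = 54.7492…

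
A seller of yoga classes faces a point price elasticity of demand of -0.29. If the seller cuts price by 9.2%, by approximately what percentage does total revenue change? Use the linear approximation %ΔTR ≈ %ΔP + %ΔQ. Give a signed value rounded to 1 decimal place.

-6.5%

%ΔQ ≈ Ed × %ΔP = (-0.29) × (-9.2%) = +2.6680%
%ΔTR ≈ %ΔP + %ΔQ = (-9.2%) + (+2.6680%) = -6.5320%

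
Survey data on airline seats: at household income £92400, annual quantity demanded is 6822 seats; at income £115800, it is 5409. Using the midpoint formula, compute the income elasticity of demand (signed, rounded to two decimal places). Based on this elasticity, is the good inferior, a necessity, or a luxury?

%ΔQ = (5409 − 6822)/[( 6822 + 5409)/2] = -1413/6115.5 = -0.231052…
%ΔIncome = (115800 − 92400)/[( 92400 + 115800)/2] = 23400/104100 = 0.224783…
E_income = (-1413/6115.5) / (23400/104100) = -1.0278…
E_income < 0 ⇒ inferior good.

-1.03; inferior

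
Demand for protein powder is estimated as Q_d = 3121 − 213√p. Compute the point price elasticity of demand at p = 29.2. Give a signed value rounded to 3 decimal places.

-0.292

dQ_d/dp = −213/(2√p) = -19.7087. At p = 29.2, Q_d = 1970.01.
Ed = (dQ_d/dp)·(p/Q_d) = (-19.7087) × (29.2/1970.01) = -0.29212…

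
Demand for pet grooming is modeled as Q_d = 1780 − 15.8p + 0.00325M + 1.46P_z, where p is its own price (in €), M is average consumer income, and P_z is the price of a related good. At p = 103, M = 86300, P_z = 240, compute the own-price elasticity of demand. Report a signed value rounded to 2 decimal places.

-2.08

At the given values, Q_d = 1780 − 15.8(103) + 0.00325(86300) + 1.46(240) = 783.475.
∂Q_d/∂p = −15.8.
E = (-15.8) × (103/783.475) = -2.0771…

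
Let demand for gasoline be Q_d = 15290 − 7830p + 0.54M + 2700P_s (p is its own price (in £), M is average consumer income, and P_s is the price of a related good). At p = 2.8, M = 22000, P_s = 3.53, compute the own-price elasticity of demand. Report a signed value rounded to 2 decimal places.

-1.48

At the given values, Q_d = 15290 − 7830(2.8) + 0.54(22000) + 2700(3.53) = 14777.
∂Q_d/∂p = −7830.
E = (-7830) × (2.8/14777) = -1.4836…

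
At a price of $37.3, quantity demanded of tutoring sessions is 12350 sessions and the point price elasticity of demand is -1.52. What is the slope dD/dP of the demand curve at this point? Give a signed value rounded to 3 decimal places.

Ed = (dD/dP)·(P/D) ⇒ dD/dP = Ed·D/P = (-1.52)·12350/37.3 = -503.27077…

-503.271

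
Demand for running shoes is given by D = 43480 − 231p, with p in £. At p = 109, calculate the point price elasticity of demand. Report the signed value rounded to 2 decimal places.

dD/dp = −231. At p = 109, D = 43480 − 231(109) = 18301.
Ed = (dD/dp)·(p/D) = −231 × (109/18301) = -1.3758…

-1.38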